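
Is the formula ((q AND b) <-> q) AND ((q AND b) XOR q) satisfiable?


Check all 4 assignments over {b, q}:
b | q | φ
---------
F | F | F
T | F | F
F | T | F
T | T | F
No assignment makes the formula true.

Unsatisfiable.


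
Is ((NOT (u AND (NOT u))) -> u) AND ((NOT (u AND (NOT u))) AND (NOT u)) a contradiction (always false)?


Truth table over {u}:
u | φ
-----
F | F
T | F
Every row is false.

Yes, it is a contradiction.


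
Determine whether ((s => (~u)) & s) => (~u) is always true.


Build the truth table over {s, u}:
s | u | φ
---------
False | False | True
True | False | True
False | True | True
True | True | True
Every row evaluates to true.

Yes, it is a tautology.


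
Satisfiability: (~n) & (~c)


Search for a satisfying assignment over {c, n}.
Try c=False, n=False: the formula evaluates to True.
A satisfying assignment exists.

Satisfiable.


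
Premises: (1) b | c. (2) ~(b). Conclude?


Disjunctive syllogism: from (P ∨ Q) and ¬P, infer Q.
One disjunct, 'b', is ruled out; the other must hold.

c


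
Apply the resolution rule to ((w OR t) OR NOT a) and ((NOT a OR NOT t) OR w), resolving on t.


The clauses contain complementary literals t and NOTt.
Resolution eliminates this pair and disjoins the remaining literals (merging duplicates).

(NOT a OR w)


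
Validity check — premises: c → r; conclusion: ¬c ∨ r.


This matches the form of material implication: the conclusion follows in every model of the premises.

Valid.


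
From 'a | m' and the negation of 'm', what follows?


Disjunctive syllogism: from (P ∨ Q) and ¬P, infer Q.
One disjunct, 'm', is ruled out; the other must hold.

a


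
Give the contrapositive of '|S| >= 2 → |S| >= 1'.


The contrapositive of (P → Q) is (¬Q → ¬P); it is logically equivalent to the original.
Here P = '|S| >= 2' and Q = '|S| >= 1'.

If not (|S| >= 1), then not (|S| >= 2).


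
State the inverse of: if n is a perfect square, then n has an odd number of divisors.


The inverse of (P → Q) is (¬P → ¬Q). It is equivalent to the converse, not to the original.
Here P = 'n is a perfect square' and Q = 'n has an odd number of divisors'.

If not (n is a perfect square), then not (n has an odd number of divisors).


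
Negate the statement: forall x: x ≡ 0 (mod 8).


¬(forall x: φ) = exists x: ¬φ, and ¬(exists x: φ) = forall x: ¬φ.
Apply to the universal statement.

exists x: ~(x ≡ 0 (mod 8))


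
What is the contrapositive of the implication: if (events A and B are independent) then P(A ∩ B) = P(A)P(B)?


The contrapositive of (P → Q) is (¬Q → ¬P); it is logically equivalent to the original.
Here P = '(events A and B are independent)' and Q = 'P(A ∩ B) = P(A)P(B)'.

If not (P(A ∩ B) = P(A)P(B)), then not ((events A and B are independent)).


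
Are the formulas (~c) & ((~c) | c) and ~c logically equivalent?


Compare truth tables:
c | φ | ψ
---------
False | True | True
True | False | False
The columns φ and ψ agree on every row.

Yes, they are logically equivalent.


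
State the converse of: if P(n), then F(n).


The converse of (P → Q) is (Q → P). It is not in general equivalent to the original.
Here P = 'P(n)' and Q = 'F(n)'.

If F(n), then P(n).


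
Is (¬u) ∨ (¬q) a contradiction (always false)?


Truth table over {q, u}:
q | u | φ
---------
F | F | T
T | F | T
F | T | T
T | T | F
Satisfying assignment at row 1: q=F, u=F gives T.

No, it is not a contradiction.


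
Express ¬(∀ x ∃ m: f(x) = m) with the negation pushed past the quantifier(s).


Negation flips each quantifier (∀↔∃) and negates the inner predicate.
¬(∀ x ∃ m: φ) = ∃ x ∀ m: ¬φ.

∃ x ∀ m: ¬(f(x) = m)


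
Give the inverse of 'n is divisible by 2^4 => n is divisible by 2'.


The inverse of (P → Q) is (¬P → ¬Q). It is equivalent to the converse, not to the original.
Here P = 'n is divisible by 2^4' and Q = 'n is divisible by 2'.

If not (n is divisible by 2^4), then not (n is divisible by 2).


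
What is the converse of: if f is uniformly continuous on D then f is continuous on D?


The converse of (P → Q) is (Q → P). It is not in general equivalent to the original.
Here P = 'f is uniformly continuous on D' and Q = 'f is continuous on D'.

If f is continuous on D, then f is uniformly continuous on D.


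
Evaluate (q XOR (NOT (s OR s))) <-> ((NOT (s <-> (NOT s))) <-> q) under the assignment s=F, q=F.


Substitute s=F, q=F:
s OR s = F OR F = F
NOT (s OR s) = T
q XOR (NOT (s OR s)) = F XOR T = T
NOT s = T
s <-> (NOT s) = F <-> T = F
NOT (s <-> (NOT s)) = T
(NOT (s <-> (NOT s))) <-> q = T <-> F = F
(q XOR (NOT (s OR s))) <-> ((NOT (s <-> (NOT s))) <-> q) = T <-> F = F

F


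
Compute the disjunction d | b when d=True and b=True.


Disjunction is false only when both operands are false.
Substitute: d=True, b=True.
True | True evaluates to True.

True


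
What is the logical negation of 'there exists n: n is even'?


¬(for all x: φ) = there exists x: ¬φ, and ¬(there exists x: φ) = for all x: ¬φ.
Apply to the existential statement.

for all n: NOT(n is even)


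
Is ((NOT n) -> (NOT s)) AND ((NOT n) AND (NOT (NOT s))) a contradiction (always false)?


Truth table over {n, s}:
n | s | φ
---------
F | F | F
T | F | F
F | T | F
T | T | F
Every row is false.

Yes, it is a contradiction.


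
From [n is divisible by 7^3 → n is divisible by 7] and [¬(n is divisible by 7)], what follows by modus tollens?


Modus tollens: from (P → Q) and ¬Q, infer ¬P.
Q = 'n is divisible by 7' is denied; since P → Q, P must also fail.

Not (n is divisible by 7^3).


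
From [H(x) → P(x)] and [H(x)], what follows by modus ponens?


Modus ponens: from (P → Q) and P, infer Q.
P = 'H(x)' is asserted, and P → Q holds, so Q follows.

P(x).


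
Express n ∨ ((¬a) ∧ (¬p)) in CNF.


Step 1: Distribute ∨ over ∧: n ∨ ((¬a) ∧ (¬p)) = (n ∨ (¬a)) ∧ (n ∨ (¬p)).

(n ∨ (¬a)) ∧ (n ∨ (¬p))


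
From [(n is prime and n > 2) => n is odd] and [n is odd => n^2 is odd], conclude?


Hypothetical syllogism: from (P → Q) and (Q → R), infer (P → R).
Chain the two implications through the shared middle term 'n is odd'.

(n is prime and n > 2) => n^2 is odd


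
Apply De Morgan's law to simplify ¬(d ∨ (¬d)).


De Morgan: the negation of a disjunction is the conjunction of the negations.
Distribute ¬ across ∨, flipping it to ∧, and negate each literal.

(¬d) ∧ d


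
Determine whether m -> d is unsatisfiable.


Truth table over {d, m}:
d | m | φ
---------
F | F | T
T | F | T
F | T | F
T | T | T
Satisfying assignment at row 1: d=F, m=F gives T.

No, it is not a contradiction.


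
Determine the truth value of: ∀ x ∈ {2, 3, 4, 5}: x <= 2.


Evaluate the predicate on each element: 2:T, 3:F, 4:F, 5:F.
Counterexample x = 3 fails the predicate.

F


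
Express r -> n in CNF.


Step 1: Rewrite r → n as ¬r ∨ n.

(NOT r) OR n


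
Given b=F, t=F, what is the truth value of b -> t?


Implication is false only when antecedent is true and consequent is false.
Substitute: b=F, t=F.
F -> F evaluates to T.

T


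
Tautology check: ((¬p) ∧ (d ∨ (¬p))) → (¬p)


Build the truth table over {d, p}:
d | p | φ
---------
F | F | T
T | F | T
F | T | T
T | T | T
Every row evaluates to true.

Yes, it is a tautology.


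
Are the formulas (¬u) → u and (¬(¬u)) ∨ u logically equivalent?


Compare truth tables:
u | φ | ψ
---------
F | F | F
T | T | T
The columns φ and ψ agree on every row.

Yes, they are logically equivalent.


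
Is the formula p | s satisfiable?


Search for a satisfying assignment over {p, s}.
Try p=True, s=False: the formula evaluates to True.
A satisfying assignment exists.

Satisfiable.


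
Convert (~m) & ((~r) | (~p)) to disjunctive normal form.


Step 1: Distribute ∧ over ∨: (¬m) ∧ ((¬r) ∨ (¬p)) = ((¬m) ∧ (¬r)) ∨ ((¬m) ∧ (¬p)).

((~m) & (~r)) | ((~m) & (~p))


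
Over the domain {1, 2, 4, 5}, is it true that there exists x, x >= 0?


Evaluate the predicate on each element: 1:T, 2:T, 4:T, 5:T.
Witness x = 1 satisfies the predicate.

T


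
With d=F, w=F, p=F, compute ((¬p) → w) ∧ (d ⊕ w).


Substitute d=F, w=F, p=F:
¬p = T
(¬p) → w = T → F = F
d ⊕ w = F ⊕ F = F
((¬p) → w) ∧ (d ⊕ w) = F ∧ F = F

F


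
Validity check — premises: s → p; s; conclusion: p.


This matches the form of modus ponens: the conclusion follows in every model of the premises.

Valid.


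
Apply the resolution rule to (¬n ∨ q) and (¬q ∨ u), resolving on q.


The clauses contain complementary literals q and ¬q.
Resolution eliminates this pair and disjoins the remaining literals (merging duplicates).

(¬n ∨ u)


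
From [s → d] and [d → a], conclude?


Hypothetical syllogism: from (P → Q) and (Q → R), infer (P → R).
Chain the two implications through the shared middle term 'd'.

s → a


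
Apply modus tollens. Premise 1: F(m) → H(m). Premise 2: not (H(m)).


Modus tollens: from (P → Q) and ¬Q, infer ¬P.
Q = 'H(m)' is denied; since P → Q, P must also fail.

Not (F(m)).


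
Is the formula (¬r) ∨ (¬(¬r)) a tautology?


Build the truth table over {r}:
r | φ
-----
F | T
T | T
Every row evaluates to true.

Yes, it is a tautology.


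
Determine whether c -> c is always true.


Build the truth table over {c}:
c | φ
-----
F | T
T | T
Every row evaluates to true.

Yes, it is a tautology.


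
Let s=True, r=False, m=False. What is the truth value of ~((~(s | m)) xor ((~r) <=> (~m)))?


Substitute s=True, r=False, m=False:
s | m = True | False = True
~(s | m) = False
~r = True
~m = True
(~r) <=> (~m) = True <=> True = True
(~(s | m)) xor ((~r) <=> (~m)) = False xor True = True
~((~(s | m)) xor ((~r) <=> (~m))) = False

False


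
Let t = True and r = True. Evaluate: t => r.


Implication is false only when antecedent is true and consequent is false.
Substitute: t=True, r=True.
True => True evaluates to True.

True


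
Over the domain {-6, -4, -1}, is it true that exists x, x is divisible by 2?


Evaluate the predicate on each element: -6:True, -4:True, -1:False.
Witness x = -6 satisfies the predicate.

True


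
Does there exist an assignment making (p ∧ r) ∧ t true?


Search for a satisfying assignment over {p, r, t}.
Try p=T, r=T, t=T: the formula evaluates to T.
A satisfying assignment exists.

Satisfiable.


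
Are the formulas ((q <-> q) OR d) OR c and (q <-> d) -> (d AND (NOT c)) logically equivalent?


Compare truth tables:
c | d | q | φ | ψ
-----------------
F | F | F | T | F
T | F | F | T | F
F | T | F | T | T
T | T | F | T | T
F | F | T | T | T
T | F | T | T | T
F | T | T | T | T
T | T | T | T | F
They differ at row 1 (c=F, d=F, q=F): φ=T but ψ=F.

No, they are not logically equivalent.


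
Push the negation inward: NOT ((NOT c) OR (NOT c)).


De Morgan: the negation of a disjunction is the conjunction of the negations.
Distribute NOT across OR, flipping it to AND, and negate each literal.

c AND c


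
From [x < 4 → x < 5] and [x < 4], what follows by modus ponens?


Modus ponens: from (P → Q) and P, infer Q.
P = 'x < 4' is asserted, and P → Q holds, so Q follows.

x < 5.


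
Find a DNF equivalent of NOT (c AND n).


Step 1: Apply De Morgan: ¬(c ∧ n) = ¬c ∨ ¬n.

(NOT c) OR (NOT n)


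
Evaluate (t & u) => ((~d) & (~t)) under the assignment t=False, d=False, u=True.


Substitute t=False, d=False, u=True:
t & u = False & True = False
~d = True
~t = True
(~d) & (~t) = True & True = True
(t & u) => ((~d) & (~t)) = False => True = True

True


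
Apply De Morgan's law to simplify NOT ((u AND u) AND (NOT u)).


De Morgan: the negation of a conjunction is the disjunction of the negations.
Distribute NOT across AND, flipping it to OR, and negate each literal.

((NOT u) OR (NOT u)) OR u


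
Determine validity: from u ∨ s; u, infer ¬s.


This is affirming a disjunct (fallacy). There exist truth assignments where the premises are all true but the conclusion is false.

Invalid.


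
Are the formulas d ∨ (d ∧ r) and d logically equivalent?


Compare truth tables:
d | r | φ | ψ
-------------
F | F | F | F
T | F | T | T
F | T | F | F
T | T | T | T
The columns φ and ψ agree on every row.

Yes, they are logically equivalent.


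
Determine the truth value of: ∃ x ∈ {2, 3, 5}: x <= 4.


Evaluate the predicate on each element: 2:T, 3:T, 5:F.
Witness x = 2 satisfies the predicate.

T


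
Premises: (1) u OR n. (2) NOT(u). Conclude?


Disjunctive syllogism: from (P ∨ Q) and ¬P, infer Q.
One disjunct, 'u', is ruled out; the other must hold.

n


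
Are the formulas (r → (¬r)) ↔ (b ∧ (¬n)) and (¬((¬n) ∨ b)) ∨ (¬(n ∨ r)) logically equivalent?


Compare truth tables:
b | n | r | φ | ψ
-----------------
F | F | F | F | T
T | F | F | T | T
F | T | F | F | T
T | T | F | F | F
F | F | T | T | F
T | F | T | F | F
F | T | T | T | T
T | T | T | T | F
They differ at row 1 (b=F, n=F, r=F): φ=F but ψ=T.

No, they are not logically equivalent.


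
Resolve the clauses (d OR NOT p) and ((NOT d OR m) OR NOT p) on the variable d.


The clauses contain complementary literals d and NOTd.
Resolution eliminates this pair and disjoins the remaining literals (merging duplicates).

(NOT p OR m)


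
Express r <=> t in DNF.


Step 1: r ↔ t is true exactly when both agree: (r ∧ t) ∨ (¬r ∧ ¬t).

(r & t) | ((~r) & (~t))


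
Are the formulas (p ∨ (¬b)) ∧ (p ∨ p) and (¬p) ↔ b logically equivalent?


Compare truth tables:
b | p | φ | ψ
-------------
F | F | F | F
T | F | F | T
F | T | T | T
T | T | T | F
They differ at row 2 (b=T, p=F): φ=F but ψ=T.

No, they are not logically equivalent.


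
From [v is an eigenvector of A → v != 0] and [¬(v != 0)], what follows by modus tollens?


Modus tollens: from (P → Q) and ¬Q, infer ¬P.
Q = 'v != 0' is denied; since P → Q, P must also fail.

Not (v is an eigenvector of A).


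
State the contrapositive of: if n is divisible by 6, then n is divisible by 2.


The contrapositive of (P → Q) is (¬Q → ¬P); it is logically equivalent to the original.
Here P = 'n is divisible by 6' and Q = 'n is divisible by 2'.

If not (n is divisible by 2), then not (n is divisible by 6).


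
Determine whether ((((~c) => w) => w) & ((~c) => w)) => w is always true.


Build the truth table over {c, w}:
c | w | φ
---------
False | False | True
True | False | True
False | True | True
True | True | True
Every row evaluates to true.

Yes, it is a tautology.


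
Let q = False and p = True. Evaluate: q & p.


Conjunction is true only when both operands are true.
Substitute: q=False, p=True.
False & True evaluates to False.

False


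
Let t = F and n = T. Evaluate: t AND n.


Conjunction is true only when both operands are true.
Substitute: t=F, n=T.
F AND T evaluates to F.

F


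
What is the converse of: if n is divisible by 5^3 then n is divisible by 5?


The converse of (P → Q) is (Q → P). It is not in general equivalent to the original.
Here P = 'n is divisible by 5^3' and Q = 'n is divisible by 5'.

If n is divisible by 5, then n is divisible by 5^3.


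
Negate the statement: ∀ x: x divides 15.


¬(∀ x: φ) = ∃ x: ¬φ, and ¬(∃ x: φ) = ∀ x: ¬φ.
Apply to the universal statement.

∃ x: ¬(x divides 15)


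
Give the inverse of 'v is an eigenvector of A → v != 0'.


The inverse of (P → Q) is (¬P → ¬Q). It is equivalent to the converse, not to the original.
Here P = 'v is an eigenvector of A' and Q = 'v != 0'.

If not (v is an eigenvector of A), then not (v != 0).


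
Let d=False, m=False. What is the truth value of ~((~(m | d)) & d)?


Substitute d=False, m=False:
m | d = False | False = False
~(m | d) = True
(~(m | d)) & d = True & False = False
~((~(m | d)) & d) = True

True


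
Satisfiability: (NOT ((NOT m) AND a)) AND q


Search for a satisfying assignment over {a, m, q}.
Try a=F, m=F, q=T: the formula evaluates to T.
A satisfying assignment exists.

Satisfiable.


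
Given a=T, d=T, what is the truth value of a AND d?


Conjunction is true only when both operands are true.
Substitute: a=T, d=T.
T AND T evaluates to T.

T


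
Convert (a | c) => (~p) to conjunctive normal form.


Step 1: Rewrite as ¬(a ∨ c) ∨ (¬p) = (¬a ∧ ¬c) ∨ (¬p).
Step 2: Distribute ∨ over ∧.

((~a) | (~p)) & ((~c) | (~p))


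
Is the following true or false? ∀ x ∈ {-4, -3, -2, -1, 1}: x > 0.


Evaluate the predicate on each element: -4:F, -3:F, -2:F, -1:F, 1:T.
Counterexample x = -4 fails the predicate.

F


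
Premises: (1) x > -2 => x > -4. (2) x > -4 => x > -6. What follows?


Hypothetical syllogism: from (P → Q) and (Q → R), infer (P → R).
Chain the two implications through the shared middle term 'x > -4'.

x > -2 => x > -6


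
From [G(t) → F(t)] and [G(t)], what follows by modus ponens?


Modus ponens: from (P → Q) and P, infer Q.
P = 'G(t)' is asserted, and P → Q holds, so Q follows.

F(t).


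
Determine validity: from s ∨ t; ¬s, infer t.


This matches the form of disjunctive syllogism: the conclusion follows in every model of the premises.

Valid.


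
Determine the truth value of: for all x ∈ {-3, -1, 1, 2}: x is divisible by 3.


Evaluate the predicate on each element: -3:T, -1:F, 1:F, 2:F.
Counterexample x = -1 fails the predicate.

F


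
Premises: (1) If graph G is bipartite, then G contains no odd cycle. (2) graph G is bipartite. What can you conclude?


Modus ponens: from (P → Q) and P, infer Q.
P = 'graph G is bipartite' is asserted, and P → Q holds, so Q follows.

G contains no odd cycle.


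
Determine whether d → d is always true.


Build the truth table over {d}:
d | φ
-----
F | T
T | T
Every row evaluates to true.

Yes, it is a tautology.


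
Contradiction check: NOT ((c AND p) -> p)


Truth table over {c, p}:
c | p | φ
---------
F | F | F
T | F | F
F | T | F
T | T | F
Every row is false.

Yes, it is a contradiction.


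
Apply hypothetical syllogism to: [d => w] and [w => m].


Hypothetical syllogism: from (P → Q) and (Q → R), infer (P → R).
Chain the two implications through the shared middle term 'w'.

d => m


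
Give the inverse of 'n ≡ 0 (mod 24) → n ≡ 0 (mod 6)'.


The inverse of (P → Q) is (¬P → ¬Q). It is equivalent to the converse, not to the original.
Here P = 'n ≡ 0 (mod 24)' and Q = 'n ≡ 0 (mod 6)'.

If not (n ≡ 0 (mod 24)), then not (n ≡ 0 (mod 6)).


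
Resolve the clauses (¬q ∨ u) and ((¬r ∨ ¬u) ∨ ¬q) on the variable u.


The clauses contain complementary literals u and ¬u.
Resolution eliminates this pair and disjoins the remaining literals (merging duplicates).

(¬q ∨ ¬r)


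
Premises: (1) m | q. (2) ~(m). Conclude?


Disjunctive syllogism: from (P ∨ Q) and ¬P, infer Q.
One disjunct, 'm', is ruled out; the other must hold.

q


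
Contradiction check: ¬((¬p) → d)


Truth table over {d, p}:
d | p | φ
---------
F | F | T
T | F | F
F | T | F
T | T | F
Satisfying assignment at row 1: d=F, p=F gives T.

No, it is not a contradiction.


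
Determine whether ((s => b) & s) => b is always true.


Build the truth table over {b, s}:
b | s | φ
---------
False | False | True
True | False | True
False | True | True
True | True | True
Every row evaluates to true.

Yes, it is a tautology.


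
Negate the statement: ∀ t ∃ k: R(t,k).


Negation flips each quantifier (∀↔∃) and negates the inner predicate.
¬(∀ t ∃ k: φ) = ∃ t ∀ k: ¬φ.

∃ t ∀ k: ¬(R(t,k))


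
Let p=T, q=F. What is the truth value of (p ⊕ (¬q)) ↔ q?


Substitute p=T, q=F:
¬q = T
p ⊕ (¬q) = T ⊕ T = F
(p ⊕ (¬q)) ↔ q = F ↔ F = T

T


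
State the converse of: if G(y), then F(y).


The converse of (P → Q) is (Q → P). It is not in general equivalent to the original.
Here P = 'G(y)' and Q = 'F(y)'.

If F(y), then G(y).


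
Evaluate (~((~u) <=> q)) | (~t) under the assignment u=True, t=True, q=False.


Substitute u=True, t=True, q=False:
~u = False
(~u) <=> q = False <=> False = True
~((~u) <=> q) = False
~t = False
(~((~u) <=> q)) | (~t) = False | False = False

False


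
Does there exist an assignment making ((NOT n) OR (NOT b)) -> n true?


Search for a satisfying assignment over {b, n}.
Try b=F, n=T: the formula evaluates to T.
A satisfying assignment exists.

Satisfiable.


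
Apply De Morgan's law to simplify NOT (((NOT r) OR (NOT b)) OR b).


De Morgan: the negation of a disjunction is the conjunction of the negations.
Distribute NOT across OR, flipping it to AND, and negate each literal.

(r AND b) AND (NOT b)


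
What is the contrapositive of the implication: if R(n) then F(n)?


The contrapositive of (P → Q) is (¬Q → ¬P); it is logically equivalent to the original.
Here P = 'R(n)' and Q = 'F(n)'.

If not (F(n)), then not (R(n)).


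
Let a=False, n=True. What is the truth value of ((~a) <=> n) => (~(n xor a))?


Substitute a=False, n=True:
~a = True
(~a) <=> n = True <=> True = True
n xor a = True xor False = True
~(n xor a) = False
((~a) <=> n) => (~(n xor a)) = True => False = False

False


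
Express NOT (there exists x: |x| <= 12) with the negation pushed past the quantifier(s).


¬(for all x: φ) = there exists x: ¬φ, and ¬(there exists x: φ) = for all x: ¬φ.
Apply to the existential statement.

for all x: NOT(|x| <= 12)


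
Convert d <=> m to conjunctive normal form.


Step 1: Rewrite d ↔ m as (d → m) ∧ (m → d).
Step 2: Rewrite each implication as a disjunction.

((~d) | m) & ((~m) | d)


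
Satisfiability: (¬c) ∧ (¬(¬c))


Check all 2 assignments over {c}:
c | φ
-----
F | F
T | F
No assignment makes the formula true.

Unsatisfiable.


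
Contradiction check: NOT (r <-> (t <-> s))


Truth table over {r, s, t}:
r | s | t | φ
-------------
F | F | F | T
T | F | F | F
F | T | F | F
T | T | F | T
F | F | T | F
T | F | T | T
F | T | T | T
T | T | T | F
Satisfying assignment at row 1: r=F, s=F, t=F gives T.

No, it is not a contradiction.


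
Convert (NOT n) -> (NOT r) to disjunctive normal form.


Step 1: Rewrite (¬n) → (¬r) as ¬(¬n) ∨ (¬r).
Step 2: Eliminate any double negations (¬¬X = X).

n OR (NOT r)


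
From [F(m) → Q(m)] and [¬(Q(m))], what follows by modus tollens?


Modus tollens: from (P → Q) and ¬Q, infer ¬P.
Q = 'Q(m)' is denied; since P → Q, P must also fail.

Not (F(m)).


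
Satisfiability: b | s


Search for a satisfying assignment over {b, s}.
Try b=True, s=False: the formula evaluates to True.
A satisfying assignment exists.

Satisfiable.


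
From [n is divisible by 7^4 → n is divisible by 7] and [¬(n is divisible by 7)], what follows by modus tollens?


Modus tollens: from (P → Q) and ¬Q, infer ¬P.
Q = 'n is divisible by 7' is denied; since P → Q, P must also fail.

Not (n is divisible by 7^4).


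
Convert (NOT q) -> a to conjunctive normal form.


Step 1: Rewrite (¬q) → a as ¬(¬q) ∨ a.
Step 2: Eliminate any double negations (¬¬X = X).

q OR a


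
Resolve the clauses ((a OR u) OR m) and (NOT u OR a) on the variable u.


The clauses contain complementary literals u and NOTu.
Resolution eliminates this pair and disjoins the remaining literals (merging duplicates).

(m OR a)


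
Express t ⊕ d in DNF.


Step 1: t ⊕ d is true exactly when they disagree: (t ∧ ¬d) ∨ (¬t ∧ d).

(t ∧ (¬d)) ∨ ((¬t) ∧ d)


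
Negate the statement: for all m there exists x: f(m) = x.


Negation flips each quantifier (∀↔∃) and negates the inner predicate.
¬(for all m there exists x: φ) = there exists m for all x: ¬φ.

there exists m for all x: NOT(f(m) = x)


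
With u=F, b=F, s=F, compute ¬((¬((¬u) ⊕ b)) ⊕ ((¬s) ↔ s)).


Substitute u=F, b=F, s=F:
¬u = T
(¬u) ⊕ b = T ⊕ F = T
¬((¬u) ⊕ b) = F
¬s = T
(¬s) ↔ s = T ↔ F = F
(¬((¬u) ⊕ b)) ⊕ ((¬s) ↔ s) = F ⊕ F = F
¬((¬((¬u) ⊕ b)) ⊕ ((¬s) ↔ s)) = T

T


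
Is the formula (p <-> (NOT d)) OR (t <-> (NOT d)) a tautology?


Build the truth table over {d, p, t}:
d | p | t | φ
-------------
F | F | F | F
T | F | F | T
F | T | F | T
T | T | F | T
F | F | T | T
T | F | T | T
F | T | T | T
T | T | T | F
Counterexample at row 1: with d=F, p=F, t=F, the formula is F.

No, it is not a tautology.


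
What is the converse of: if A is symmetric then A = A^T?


The converse of (P → Q) is (Q → P). It is not in general equivalent to the original.
Here P = 'A is symmetric' and Q = 'A = A^T'.

If A = A^T, then A is symmetric.


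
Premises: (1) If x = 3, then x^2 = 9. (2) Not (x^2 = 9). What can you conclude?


Modus tollens: from (P → Q) and ¬Q, infer ¬P.
Q = 'x^2 = 9' is denied; since P → Q, P must also fail.

Not (x = 3).


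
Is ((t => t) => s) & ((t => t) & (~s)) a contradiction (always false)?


Truth table over {s, t}:
s | t | φ
---------
False | False | False
True | False | False
False | True | False
True | True | False
Every row is false.

Yes, it is a contradiction.


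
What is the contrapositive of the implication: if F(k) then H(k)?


The contrapositive of (P → Q) is (¬Q → ¬P); it is logically equivalent to the original.
Here P = 'F(k)' and Q = 'H(k)'.

If not (H(k)), then not (F(k)).


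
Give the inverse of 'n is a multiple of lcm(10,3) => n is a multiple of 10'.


The inverse of (P → Q) is (¬P → ¬Q). It is equivalent to the converse, not to the original.
Here P = 'n is a multiple of lcm(10,3)' and Q = 'n is a multiple of 10'.

If not (n is a multiple of lcm(10,3)), then not (n is a multiple of 10).


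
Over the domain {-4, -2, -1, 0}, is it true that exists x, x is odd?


Evaluate the predicate on each element: -4:False, -2:False, -1:True, 0:False.
Witness x = -1 satisfies the predicate.

True


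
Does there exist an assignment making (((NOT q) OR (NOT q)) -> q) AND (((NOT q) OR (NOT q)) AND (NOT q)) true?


Check all 2 assignments over {q}:
q | φ
-----
F | F
T | F
No assignment makes the formula true.

Unsatisfiable.


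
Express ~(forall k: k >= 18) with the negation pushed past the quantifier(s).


¬(forall x: φ) = exists x: ¬φ, and ¬(exists x: φ) = forall x: ¬φ.
Apply to the universal statement.

exists k: ~(k >= 18)


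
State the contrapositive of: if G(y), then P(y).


The contrapositive of (P → Q) is (¬Q → ¬P); it is logically equivalent to the original.
Here P = 'G(y)' and Q = 'P(y)'.

If not (P(y)), then not (G(y)).


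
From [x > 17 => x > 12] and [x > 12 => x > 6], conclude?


Hypothetical syllogism: from (P → Q) and (Q → R), infer (P → R).
Chain the two implications through the shared middle term 'x > 12'.

x > 17 => x > 6


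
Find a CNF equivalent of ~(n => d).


Step 1: Rewrite n → d as ¬n ∨ d.
Step 2: Negate: ¬(¬n ∨ d) = n ∧ ¬d (De Morgan + double negation).

n & (~d)


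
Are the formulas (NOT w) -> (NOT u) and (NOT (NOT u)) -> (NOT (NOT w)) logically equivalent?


Compare truth tables:
u | w | φ | ψ
-------------
F | F | T | T
T | F | F | F
F | T | T | T
T | T | T | T
The columns φ and ψ agree on every row.

Yes, they are logically equivalent.


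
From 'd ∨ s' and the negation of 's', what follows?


Disjunctive syllogism: from (P ∨ Q) and ¬P, infer Q.
One disjunct, 's', is ruled out; the other must hold.

d


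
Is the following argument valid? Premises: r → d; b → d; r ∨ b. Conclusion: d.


This matches the form of proof by cases: the conclusion follows in every model of the premises.

Valid.


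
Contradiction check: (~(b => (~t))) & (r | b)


Truth table over {b, r, t}:
b | r | t | φ
-------------
False | False | False | False
True | False | False | False
False | True | False | False
True | True | False | False
False | False | True | False
True | False | True | True
False | True | True | False
True | True | True | True
Satisfying assignment at row 6: b=True, r=False, t=True gives True.

No, it is not a contradiction.


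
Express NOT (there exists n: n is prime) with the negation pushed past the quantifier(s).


¬(for all x: φ) = there exists x: ¬φ, and ¬(there exists x: φ) = for all x: ¬φ.
Apply to the existential statement.

for all n: NOT(n is prime)


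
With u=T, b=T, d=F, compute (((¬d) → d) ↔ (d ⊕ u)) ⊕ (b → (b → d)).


Substitute u=T, b=T, d=F:
¬d = T
(¬d) → d = T → F = F
d ⊕ u = F ⊕ T = T
((¬d) → d) ↔ (d ⊕ u) = F ↔ T = F
b → d = T → F = F
b → (b → d) = T → F = F
(((¬d) → d) ↔ (d ⊕ u)) ⊕ (b → (b → d)) = F ⊕ F = F

F


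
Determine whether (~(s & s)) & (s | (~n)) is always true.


Build the truth table over {n, s}:
n | s | φ
---------
False | False | True
True | False | False
False | True | False
True | True | False
Counterexample at row 2: with n=True, s=False, the formula is False.

No, it is not a tautology.


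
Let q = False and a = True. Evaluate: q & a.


Conjunction is true only when both operands are true.
Substitute: q=False, a=True.
False & True evaluates to False.

False


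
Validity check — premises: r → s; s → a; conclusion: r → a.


This matches the form of hypothetical syllogism: the conclusion follows in every model of the premises.

Valid.


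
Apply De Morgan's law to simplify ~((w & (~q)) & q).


De Morgan: the negation of a conjunction is the disjunction of the negations.
Distribute ~ across &, flipping it to |, and negate each literal.

((~w) | q) | (~q)


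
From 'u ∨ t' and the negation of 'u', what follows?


Disjunctive syllogism: from (P ∨ Q) and ¬P, infer Q.
One disjunct, 'u', is ruled out; the other must hold.

t


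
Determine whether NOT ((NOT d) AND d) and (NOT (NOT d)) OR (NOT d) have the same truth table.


Compare truth tables:
d | φ | ψ
---------
F | T | T
T | T | T
The columns φ and ψ agree on every row.

Yes, they are logically equivalent.


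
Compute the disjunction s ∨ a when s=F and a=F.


Disjunction is false only when both operands are false.
Substitute: s=F, a=F.
F ∨ F evaluates to F.

F


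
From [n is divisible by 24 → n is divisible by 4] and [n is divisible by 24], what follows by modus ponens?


Modus ponens: from (P → Q) and P, infer Q.
P = 'n is divisible by 24' is asserted, and P → Q holds, so Q follows.

n is divisible by 4.


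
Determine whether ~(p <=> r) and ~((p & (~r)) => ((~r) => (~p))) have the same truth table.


Compare truth tables:
p | r | φ | ψ
-------------
False | False | False | False
True | False | True | True
False | True | True | False
True | True | False | False
They differ at row 3 (p=False, r=True): φ=True but ψ=False.

No, they are not logically equivalent.


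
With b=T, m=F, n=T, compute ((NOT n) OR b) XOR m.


Substitute b=T, m=F, n=T:
NOT n = F
(NOT n) OR b = F OR T = T
((NOT n) OR b) XOR m = T XOR F = T

T


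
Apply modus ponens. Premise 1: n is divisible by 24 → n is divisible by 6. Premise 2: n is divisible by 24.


Modus ponens: from (P → Q) and P, infer Q.
P = 'n is divisible by 24' is asserted, and P → Q holds, so Q follows.

n is divisible by 6.


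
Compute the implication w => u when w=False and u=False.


Implication is false only when antecedent is true and consequent is false.
Substitute: w=False, u=False.
False => False evaluates to True.

True


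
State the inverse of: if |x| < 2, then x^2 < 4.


The inverse of (P → Q) is (¬P → ¬Q). It is equivalent to the converse, not to the original.
Here P = '|x| < 2' and Q = 'x^2 < 4'.

If not (|x| < 2), then not (x^2 < 4).


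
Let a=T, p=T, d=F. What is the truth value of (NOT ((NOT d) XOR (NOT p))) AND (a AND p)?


Substitute a=T, p=T, d=F:
NOT d = T
NOT p = F
(NOT d) XOR (NOT p) = T XOR F = T
NOT ((NOT d) XOR (NOT p)) = F
a AND p = T AND T = T
(NOT ((NOT d) XOR (NOT p))) AND (a AND p) = F AND T = F

F


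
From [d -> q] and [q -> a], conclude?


Hypothetical syllogism: from (P → Q) and (Q → R), infer (P → R).
Chain the two implications through the shared middle term 'q'.

d -> a


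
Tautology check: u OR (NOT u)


Build the truth table over {u}:
u | φ
-----
F | T
T | T
Every row evaluates to true.

Yes, it is a tautology.


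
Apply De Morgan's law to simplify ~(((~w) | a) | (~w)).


De Morgan: the negation of a disjunction is the conjunction of the negations.
Distribute ~ across |, flipping it to &, and negate each literal.

(w & (~a)) & w


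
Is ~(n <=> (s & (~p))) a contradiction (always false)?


Truth table over {n, p, s}:
n | p | s | φ
-------------
False | False | False | False
True | False | False | True
False | True | False | False
True | True | False | True
False | False | True | True
True | False | True | False
False | True | True | False
True | True | True | True
Satisfying assignment at row 2: n=True, p=False, s=False gives True.

No, it is not a contradiction.


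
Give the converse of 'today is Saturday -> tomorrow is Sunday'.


The converse of (P → Q) is (Q → P). It is not in general equivalent to the original.
Here P = 'today is Saturday' and Q = 'tomorrow is Sunday'.

If tomorrow is Sunday, then today is Saturday.


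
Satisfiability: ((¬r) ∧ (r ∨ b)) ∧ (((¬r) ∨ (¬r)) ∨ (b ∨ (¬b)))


Search for a satisfying assignment over {b, r}.
Try b=T, r=F: the formula evaluates to T.
A satisfying assignment exists.

Satisfiable.


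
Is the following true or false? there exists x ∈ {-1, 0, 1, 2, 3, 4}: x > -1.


Evaluate the predicate on each element: -1:F, 0:T, 1:T, 2:T, 3:T, 4:T.
Witness x = 0 satisfies the predicate.

T


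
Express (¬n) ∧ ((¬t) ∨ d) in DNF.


Step 1: Distribute ∧ over ∨: (¬n) ∧ ((¬t) ∨ d) = ((¬n) ∧ (¬t)) ∨ ((¬n) ∧ d).

((¬n) ∧ (¬t)) ∨ ((¬n) ∧ d)


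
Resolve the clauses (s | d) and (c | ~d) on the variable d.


The clauses contain complementary literals d and ~d.
Resolution eliminates this pair and disjoins the remaining literals (merging duplicates).

(s | c)


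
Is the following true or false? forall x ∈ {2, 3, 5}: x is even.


Evaluate the predicate on each element: 2:True, 3:False, 5:False.
Counterexample x = 3 fails the predicate.

False


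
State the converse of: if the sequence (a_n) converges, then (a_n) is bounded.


The converse of (P → Q) is (Q → P). It is not in general equivalent to the original.
Here P = 'the sequence (a_n) converges' and Q = '(a_n) is bounded'.

If (a_n) is bounded, then the sequence (a_n) converges.


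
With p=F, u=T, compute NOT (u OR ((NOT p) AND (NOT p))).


Substitute p=F, u=T:
NOT p = T
NOT p = T
(NOT p) AND (NOT p) = T AND T = T
u OR ((NOT p) AND (NOT p)) = T OR T = T
NOT (u OR ((NOT p) AND (NOT p))) = F

F


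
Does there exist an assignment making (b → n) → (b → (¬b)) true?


Search for a satisfying assignment over {b, n}.
Try b=F, n=F: the formula evaluates to T.
A satisfying assignment exists.

Satisfiable.


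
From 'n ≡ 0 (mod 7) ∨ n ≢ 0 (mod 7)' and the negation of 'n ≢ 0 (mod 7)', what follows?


Disjunctive syllogism: from (P ∨ Q) and ¬P, infer Q.
One disjunct, 'n ≢ 0 (mod 7)', is ruled out; the other must hold.

n ≡ 0 (mod 7)


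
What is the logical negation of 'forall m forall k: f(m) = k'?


Negation flips each quantifier (∀↔∃) and negates the inner predicate.
¬(forall m forall k: φ) = exists m exists k: ¬φ.

exists m exists k: ~(f(m) = k)


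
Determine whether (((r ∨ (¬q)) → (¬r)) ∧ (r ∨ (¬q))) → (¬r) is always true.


Build the truth table over {q, r}:
q | r | φ
---------
F | F | T
T | F | T
F | T | T
T | T | T
Every row evaluates to true.

Yes, it is a tautology.


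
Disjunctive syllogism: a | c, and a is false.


Disjunctive syllogism: from (P ∨ Q) and ¬P, infer Q.
One disjunct, 'a', is ruled out; the other must hold.

c


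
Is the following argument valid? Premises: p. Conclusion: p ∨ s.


This matches the form of disjunction introduction: the conclusion follows in every model of the premises.

Valid.


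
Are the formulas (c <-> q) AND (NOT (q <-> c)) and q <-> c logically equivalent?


Compare truth tables:
c | q | φ | ψ
-------------
F | F | F | T
T | F | F | F
F | T | F | F
T | T | F | T
They differ at row 1 (c=F, q=F): φ=F but ψ=T.

No, they are not logically equivalent.


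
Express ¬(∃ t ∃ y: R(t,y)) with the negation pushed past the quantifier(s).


Negation flips each quantifier (∀↔∃) and negates the inner predicate.
¬(∃ t ∃ y: φ) = ∀ t ∀ y: ¬φ.

∀ t ∀ y: ¬(R(t,y))


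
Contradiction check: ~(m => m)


Truth table over {m}:
m | φ
-----
False | False
True | False
Every row is false.

Yes, it is a contradiction.


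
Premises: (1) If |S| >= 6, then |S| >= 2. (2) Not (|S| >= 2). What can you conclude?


Modus tollens: from (P → Q) and ¬Q, infer ¬P.
Q = '|S| >= 2' is denied; since P → Q, P must also fail.

Not (|S| >= 6).


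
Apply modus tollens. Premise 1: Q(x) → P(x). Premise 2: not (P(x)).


Modus tollens: from (P → Q) and ¬Q, infer ¬P.
Q = 'P(x)' is denied; since P → Q, P must also fail.

Not (Q(x)).


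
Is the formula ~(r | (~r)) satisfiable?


Check all 2 assignments over {r}:
r | φ
-----
False | False
True | False
No assignment makes the formula true.

Unsatisfiable.


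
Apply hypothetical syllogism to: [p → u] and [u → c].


Hypothetical syllogism: from (P → Q) and (Q → R), infer (P → R).
Chain the two implications through the shared middle term 'u'.

p → c


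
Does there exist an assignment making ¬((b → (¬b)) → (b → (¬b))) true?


Check all 2 assignments over {b}:
b | φ
-----
F | F
T | F
No assignment makes the formula true.

Unsatisfiable.


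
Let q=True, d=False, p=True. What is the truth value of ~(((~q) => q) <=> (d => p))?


Substitute q=True, d=False, p=True:
~q = False
(~q) => q = False => True = True
d => p = False => True = True
((~q) => q) <=> (d => p) = True <=> True = True
~(((~q) => q) <=> (d => p)) = False

False


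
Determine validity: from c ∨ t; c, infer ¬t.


This is affirming a disjunct (fallacy). There exist truth assignments where the premises are all true but the conclusion is false.

Invalid.


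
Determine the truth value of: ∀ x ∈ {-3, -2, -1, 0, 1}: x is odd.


Evaluate the predicate on each element: -3:T, -2:F, -1:T, 0:F, 1:T.
Counterexample x = -2 fails the predicate.

F


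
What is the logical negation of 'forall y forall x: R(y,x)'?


Negation flips each quantifier (∀↔∃) and negates the inner predicate.
¬(forall y forall x: φ) = exists y exists x: ¬φ.

exists y exists x: ~(R(y,x))


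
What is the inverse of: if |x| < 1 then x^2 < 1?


The inverse of (P → Q) is (¬P → ¬Q). It is equivalent to the converse, not to the original.
Here P = '|x| < 1' and Q = 'x^2 < 1'.

If not (|x| < 1), then not (x^2 < 1).


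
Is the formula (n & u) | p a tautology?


Build the truth table over {n, p, u}:
n | p | u | φ
-------------
False | False | False | False
True | False | False | False
False | True | False | True
True | True | False | True
False | False | True | False
True | False | True | True
False | True | True | True
True | True | True | True
Counterexample at row 1: with n=False, p=False, u=False, the formula is False.

No, it is not a tautology.
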